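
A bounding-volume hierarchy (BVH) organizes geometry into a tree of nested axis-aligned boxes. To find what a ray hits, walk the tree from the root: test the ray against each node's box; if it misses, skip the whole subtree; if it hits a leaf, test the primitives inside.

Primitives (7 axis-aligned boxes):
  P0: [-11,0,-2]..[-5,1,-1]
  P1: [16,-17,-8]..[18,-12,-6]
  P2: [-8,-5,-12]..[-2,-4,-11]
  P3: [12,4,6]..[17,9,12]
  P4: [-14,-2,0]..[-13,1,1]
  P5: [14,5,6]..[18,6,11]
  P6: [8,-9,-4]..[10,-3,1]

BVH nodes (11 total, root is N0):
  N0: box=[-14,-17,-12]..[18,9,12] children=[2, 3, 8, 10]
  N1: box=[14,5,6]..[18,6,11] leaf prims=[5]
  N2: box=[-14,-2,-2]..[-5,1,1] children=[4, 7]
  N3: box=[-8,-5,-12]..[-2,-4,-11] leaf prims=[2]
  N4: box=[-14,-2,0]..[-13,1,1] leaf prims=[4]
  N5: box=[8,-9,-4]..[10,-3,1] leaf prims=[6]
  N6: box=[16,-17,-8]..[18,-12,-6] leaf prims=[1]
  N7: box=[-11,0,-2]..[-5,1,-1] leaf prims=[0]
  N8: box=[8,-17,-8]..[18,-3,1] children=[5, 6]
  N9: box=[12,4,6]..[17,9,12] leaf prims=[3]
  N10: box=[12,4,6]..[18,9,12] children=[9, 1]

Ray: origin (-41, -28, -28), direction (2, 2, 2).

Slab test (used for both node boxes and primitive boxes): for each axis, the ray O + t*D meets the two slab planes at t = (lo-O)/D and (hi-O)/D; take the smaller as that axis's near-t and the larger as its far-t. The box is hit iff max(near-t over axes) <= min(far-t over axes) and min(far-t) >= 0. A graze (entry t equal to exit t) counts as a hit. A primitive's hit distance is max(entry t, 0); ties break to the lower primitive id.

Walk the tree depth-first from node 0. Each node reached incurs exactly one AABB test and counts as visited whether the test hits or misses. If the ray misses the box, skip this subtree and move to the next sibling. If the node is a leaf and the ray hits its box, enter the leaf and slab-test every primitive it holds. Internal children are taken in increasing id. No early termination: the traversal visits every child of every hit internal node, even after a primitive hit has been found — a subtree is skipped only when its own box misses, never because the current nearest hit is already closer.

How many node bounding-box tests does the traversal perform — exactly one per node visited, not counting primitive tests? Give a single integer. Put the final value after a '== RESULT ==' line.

Traverse from the root:
N0 x:[27/2,59/2] y:[11/2,37/2] z:[8,20] -> hit [27/2,37/2], descend [2, 3, 8, 10]
  N2 x:[27/2,18] y:[13,29/2] z:[13,29/2] -> hit [27/2,29/2], descend [4, 7]
    N4 x:[27/2,14] y:[13,29/2] z:[14,29/2] -> hit [14,14] leaf, test {P4@t=14}
    N7 x:[15,18] y:[14,29/2] z:[13,27/2] -> miss, prune
  N3 x:[33/2,39/2] y:[23/2,12] z:[8,17/2] -> miss, prune
  N8 x:[49/2,59/2] y:[11/2,25/2] z:[10,29/2] -> miss, prune
  N10 x:[53/2,59/2] y:[16,37/2] z:[17,20] -> miss, prune

7 AABB tests over nodes [0, 2, 4, 7, 3, 8, 10]; 1 leaf entered; closest P4.

== RESULT ==
7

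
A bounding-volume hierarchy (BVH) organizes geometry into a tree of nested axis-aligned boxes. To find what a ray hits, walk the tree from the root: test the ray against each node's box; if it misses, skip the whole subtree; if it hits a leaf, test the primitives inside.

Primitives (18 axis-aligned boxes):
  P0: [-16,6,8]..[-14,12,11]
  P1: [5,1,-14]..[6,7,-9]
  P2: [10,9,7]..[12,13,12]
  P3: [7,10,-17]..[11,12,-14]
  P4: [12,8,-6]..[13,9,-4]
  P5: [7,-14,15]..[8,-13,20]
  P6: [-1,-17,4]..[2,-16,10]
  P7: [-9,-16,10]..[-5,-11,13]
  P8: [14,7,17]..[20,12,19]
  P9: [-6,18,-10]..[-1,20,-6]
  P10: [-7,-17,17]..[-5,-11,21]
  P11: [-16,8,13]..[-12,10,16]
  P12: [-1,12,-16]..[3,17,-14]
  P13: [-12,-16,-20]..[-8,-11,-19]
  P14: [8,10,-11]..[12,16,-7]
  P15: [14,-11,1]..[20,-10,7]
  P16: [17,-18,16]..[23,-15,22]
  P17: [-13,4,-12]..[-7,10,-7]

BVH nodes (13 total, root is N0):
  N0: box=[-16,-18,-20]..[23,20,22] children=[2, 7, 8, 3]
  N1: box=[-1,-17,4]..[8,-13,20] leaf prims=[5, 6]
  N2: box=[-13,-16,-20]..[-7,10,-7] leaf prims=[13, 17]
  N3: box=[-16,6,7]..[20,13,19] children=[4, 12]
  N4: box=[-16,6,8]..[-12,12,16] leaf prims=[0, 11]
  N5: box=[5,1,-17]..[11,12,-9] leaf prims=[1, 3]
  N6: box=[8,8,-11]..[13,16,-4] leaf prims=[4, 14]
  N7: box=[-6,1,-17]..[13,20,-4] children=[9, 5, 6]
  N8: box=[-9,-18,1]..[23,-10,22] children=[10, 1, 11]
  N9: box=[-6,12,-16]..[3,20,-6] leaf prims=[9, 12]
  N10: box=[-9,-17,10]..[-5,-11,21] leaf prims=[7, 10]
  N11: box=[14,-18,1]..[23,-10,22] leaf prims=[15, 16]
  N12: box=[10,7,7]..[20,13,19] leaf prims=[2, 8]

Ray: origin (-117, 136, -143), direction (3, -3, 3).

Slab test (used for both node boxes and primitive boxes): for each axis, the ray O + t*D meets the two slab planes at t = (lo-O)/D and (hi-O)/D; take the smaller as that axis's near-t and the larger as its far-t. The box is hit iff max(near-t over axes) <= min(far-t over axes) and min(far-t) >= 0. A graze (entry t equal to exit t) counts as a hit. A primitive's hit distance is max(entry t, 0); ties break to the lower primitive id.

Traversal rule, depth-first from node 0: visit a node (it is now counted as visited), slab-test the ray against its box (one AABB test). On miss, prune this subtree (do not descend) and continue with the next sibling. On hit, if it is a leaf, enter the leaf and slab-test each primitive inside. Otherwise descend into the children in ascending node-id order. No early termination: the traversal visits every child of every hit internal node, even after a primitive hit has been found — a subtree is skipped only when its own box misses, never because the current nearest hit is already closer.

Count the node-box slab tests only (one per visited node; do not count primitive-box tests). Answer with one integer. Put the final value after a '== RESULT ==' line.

Trace the traversal:
N0 x:[101/3,140/3] y:[116/3,154/3] z:[41,55] -> hit [41,140/3], descend [2, 3, 7, 8]
  N2 x:[104/3,110/3] y:[42,152/3] z:[41,136/3] -> miss, prune
  N3 x:[101/3,137/3] y:[41,130/3] z:[50,54] -> miss, prune
  N7 x:[37,130/3] y:[116/3,45] z:[42,139/3] -> hit [42,130/3], descend [5, 6, 9]
    N5 x:[122/3,128/3] y:[124/3,45] z:[42,134/3] -> hit [42,128/3] leaf, test {P1(miss), P3@t=42}
    N6 x:[125/3,130/3] y:[40,128/3] z:[44,139/3] -> miss, prune
    N9 x:[37,40] y:[116/3,124/3] z:[127/3,137/3] -> miss, prune
  N8 x:[36,140/3] y:[146/3,154/3] z:[48,55] -> miss, prune

Visited [0, 2, 3, 7, 5, 6, 9, 8]. Tests: 8 box, 1 leaf. Nearest: P3.

== RESULT ==
8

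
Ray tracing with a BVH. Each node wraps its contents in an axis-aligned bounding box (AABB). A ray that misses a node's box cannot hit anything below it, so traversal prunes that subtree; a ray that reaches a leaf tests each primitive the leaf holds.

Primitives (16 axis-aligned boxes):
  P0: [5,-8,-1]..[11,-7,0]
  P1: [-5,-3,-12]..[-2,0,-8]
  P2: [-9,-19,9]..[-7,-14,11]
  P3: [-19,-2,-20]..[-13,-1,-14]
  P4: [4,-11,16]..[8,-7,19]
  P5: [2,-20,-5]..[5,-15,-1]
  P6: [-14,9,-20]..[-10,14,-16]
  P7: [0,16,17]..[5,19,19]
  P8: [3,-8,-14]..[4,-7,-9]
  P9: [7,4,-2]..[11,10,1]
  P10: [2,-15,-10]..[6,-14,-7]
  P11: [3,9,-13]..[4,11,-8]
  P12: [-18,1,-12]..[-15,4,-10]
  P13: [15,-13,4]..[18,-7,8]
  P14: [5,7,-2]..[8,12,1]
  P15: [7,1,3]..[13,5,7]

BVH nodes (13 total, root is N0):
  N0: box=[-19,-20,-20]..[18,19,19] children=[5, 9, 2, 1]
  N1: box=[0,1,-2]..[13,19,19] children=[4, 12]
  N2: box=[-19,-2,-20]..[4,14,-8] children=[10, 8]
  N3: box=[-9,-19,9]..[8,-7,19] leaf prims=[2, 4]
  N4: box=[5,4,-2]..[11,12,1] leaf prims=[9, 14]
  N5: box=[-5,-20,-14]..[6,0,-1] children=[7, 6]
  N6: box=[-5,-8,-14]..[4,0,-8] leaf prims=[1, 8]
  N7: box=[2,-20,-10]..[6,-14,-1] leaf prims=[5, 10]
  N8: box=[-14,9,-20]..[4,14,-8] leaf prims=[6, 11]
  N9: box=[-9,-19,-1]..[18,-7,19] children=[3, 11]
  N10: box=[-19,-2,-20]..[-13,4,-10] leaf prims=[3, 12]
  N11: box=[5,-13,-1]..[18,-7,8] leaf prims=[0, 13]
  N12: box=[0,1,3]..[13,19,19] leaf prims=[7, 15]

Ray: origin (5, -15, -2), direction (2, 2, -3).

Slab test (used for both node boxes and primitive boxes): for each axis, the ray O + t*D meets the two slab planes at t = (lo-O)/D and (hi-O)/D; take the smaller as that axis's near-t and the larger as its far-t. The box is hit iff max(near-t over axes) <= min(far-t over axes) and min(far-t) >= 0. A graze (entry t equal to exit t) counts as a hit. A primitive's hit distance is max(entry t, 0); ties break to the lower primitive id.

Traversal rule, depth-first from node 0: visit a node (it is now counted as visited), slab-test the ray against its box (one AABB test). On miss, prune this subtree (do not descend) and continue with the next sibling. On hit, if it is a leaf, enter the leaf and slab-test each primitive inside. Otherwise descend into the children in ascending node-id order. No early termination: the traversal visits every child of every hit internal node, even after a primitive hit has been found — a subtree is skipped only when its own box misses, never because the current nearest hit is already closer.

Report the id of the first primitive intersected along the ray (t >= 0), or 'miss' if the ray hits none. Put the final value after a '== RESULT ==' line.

Walk:
N0 x:[-12,13/2] y:[-5/2,17] z:[-7,6] -> hit [-5/2,6], descend [1, 2, 5, 9]
  N1 x:[-5/2,4] y:[8,17] z:[-7,0] -> miss, prune
  N2 x:[-12,-1/2] y:[13/2,29/2] z:[2,6] -> miss, prune
  N5 x:[-5,1/2] y:[-5/2,15/2] z:[-1/3,4] -> hit [-1/3,1/2], descend [6, 7]
    N6 x:[-5,-1/2] y:[7/2,15/2] z:[2,4] -> miss, prune
    N7 x:[-3/2,1/2] y:[-5/2,1/2] z:[-1/3,8/3] -> hit [-1/3,1/2] leaf, test {P5@t=0, P10(miss)}
  N9 x:[-7,13/2] y:[-2,4] z:[-7,-1/3] -> miss, prune

order=[0, 1, 2, 5, 6, 7, 9]  |boxes|=7  |leaves|=1  hit=P5

== RESULT ==
5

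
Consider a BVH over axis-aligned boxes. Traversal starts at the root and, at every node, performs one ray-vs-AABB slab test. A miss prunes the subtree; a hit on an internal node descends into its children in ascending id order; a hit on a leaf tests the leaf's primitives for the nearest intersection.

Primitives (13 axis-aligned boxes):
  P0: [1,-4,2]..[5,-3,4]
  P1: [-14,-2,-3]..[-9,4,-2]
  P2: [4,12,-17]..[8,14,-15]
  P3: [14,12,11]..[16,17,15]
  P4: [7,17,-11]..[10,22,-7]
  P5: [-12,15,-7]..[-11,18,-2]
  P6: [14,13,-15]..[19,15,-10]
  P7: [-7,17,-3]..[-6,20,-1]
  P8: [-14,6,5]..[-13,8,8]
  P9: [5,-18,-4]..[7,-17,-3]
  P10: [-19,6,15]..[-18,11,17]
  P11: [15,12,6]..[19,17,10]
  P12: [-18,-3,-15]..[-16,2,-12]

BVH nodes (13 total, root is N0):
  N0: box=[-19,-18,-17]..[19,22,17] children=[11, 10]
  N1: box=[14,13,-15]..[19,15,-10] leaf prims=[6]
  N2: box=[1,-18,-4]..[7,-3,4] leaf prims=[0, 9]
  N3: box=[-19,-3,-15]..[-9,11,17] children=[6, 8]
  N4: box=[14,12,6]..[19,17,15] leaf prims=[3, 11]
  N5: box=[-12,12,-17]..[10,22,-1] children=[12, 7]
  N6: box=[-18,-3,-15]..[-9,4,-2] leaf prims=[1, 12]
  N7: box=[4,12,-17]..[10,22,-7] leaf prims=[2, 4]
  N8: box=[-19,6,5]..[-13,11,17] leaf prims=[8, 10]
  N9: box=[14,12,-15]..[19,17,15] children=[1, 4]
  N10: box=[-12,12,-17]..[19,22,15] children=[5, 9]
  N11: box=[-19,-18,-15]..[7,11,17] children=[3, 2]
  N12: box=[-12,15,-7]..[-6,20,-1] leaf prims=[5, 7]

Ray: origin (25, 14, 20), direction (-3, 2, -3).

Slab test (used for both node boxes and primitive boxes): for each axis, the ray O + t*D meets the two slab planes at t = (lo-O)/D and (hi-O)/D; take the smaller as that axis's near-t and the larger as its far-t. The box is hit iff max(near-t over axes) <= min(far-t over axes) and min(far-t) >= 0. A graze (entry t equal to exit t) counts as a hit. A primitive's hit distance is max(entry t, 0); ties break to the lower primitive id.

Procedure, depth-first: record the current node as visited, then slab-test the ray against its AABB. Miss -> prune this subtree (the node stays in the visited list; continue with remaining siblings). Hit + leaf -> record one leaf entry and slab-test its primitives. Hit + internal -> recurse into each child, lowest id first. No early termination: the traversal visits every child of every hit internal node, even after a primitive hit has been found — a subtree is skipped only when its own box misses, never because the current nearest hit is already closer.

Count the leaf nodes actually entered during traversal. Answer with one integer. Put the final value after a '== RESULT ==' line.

Trace the traversal:
N0 x:[2,44/3] y:[-16,4] z:[1,37/3] -> hit [2,4], descend [10, 11]
  N10 x:[2,37/3] y:[-1,4] z:[5/3,37/3] -> hit [2,4], descend [5, 9]
    N5 x:[5,37/3] y:[-1,4] z:[7,37/3] -> miss, prune
    N9 x:[2,11/3] y:[-1,3/2] z:[5/3,35/3] -> miss, prune
  N11 x:[6,44/3] y:[-16,-3/2] z:[1,35/3] -> miss, prune

Summary -> nodes [0, 10, 5, 9, 11]; box-tests=5; leaf-entries=0; first=miss

== RESULT ==
0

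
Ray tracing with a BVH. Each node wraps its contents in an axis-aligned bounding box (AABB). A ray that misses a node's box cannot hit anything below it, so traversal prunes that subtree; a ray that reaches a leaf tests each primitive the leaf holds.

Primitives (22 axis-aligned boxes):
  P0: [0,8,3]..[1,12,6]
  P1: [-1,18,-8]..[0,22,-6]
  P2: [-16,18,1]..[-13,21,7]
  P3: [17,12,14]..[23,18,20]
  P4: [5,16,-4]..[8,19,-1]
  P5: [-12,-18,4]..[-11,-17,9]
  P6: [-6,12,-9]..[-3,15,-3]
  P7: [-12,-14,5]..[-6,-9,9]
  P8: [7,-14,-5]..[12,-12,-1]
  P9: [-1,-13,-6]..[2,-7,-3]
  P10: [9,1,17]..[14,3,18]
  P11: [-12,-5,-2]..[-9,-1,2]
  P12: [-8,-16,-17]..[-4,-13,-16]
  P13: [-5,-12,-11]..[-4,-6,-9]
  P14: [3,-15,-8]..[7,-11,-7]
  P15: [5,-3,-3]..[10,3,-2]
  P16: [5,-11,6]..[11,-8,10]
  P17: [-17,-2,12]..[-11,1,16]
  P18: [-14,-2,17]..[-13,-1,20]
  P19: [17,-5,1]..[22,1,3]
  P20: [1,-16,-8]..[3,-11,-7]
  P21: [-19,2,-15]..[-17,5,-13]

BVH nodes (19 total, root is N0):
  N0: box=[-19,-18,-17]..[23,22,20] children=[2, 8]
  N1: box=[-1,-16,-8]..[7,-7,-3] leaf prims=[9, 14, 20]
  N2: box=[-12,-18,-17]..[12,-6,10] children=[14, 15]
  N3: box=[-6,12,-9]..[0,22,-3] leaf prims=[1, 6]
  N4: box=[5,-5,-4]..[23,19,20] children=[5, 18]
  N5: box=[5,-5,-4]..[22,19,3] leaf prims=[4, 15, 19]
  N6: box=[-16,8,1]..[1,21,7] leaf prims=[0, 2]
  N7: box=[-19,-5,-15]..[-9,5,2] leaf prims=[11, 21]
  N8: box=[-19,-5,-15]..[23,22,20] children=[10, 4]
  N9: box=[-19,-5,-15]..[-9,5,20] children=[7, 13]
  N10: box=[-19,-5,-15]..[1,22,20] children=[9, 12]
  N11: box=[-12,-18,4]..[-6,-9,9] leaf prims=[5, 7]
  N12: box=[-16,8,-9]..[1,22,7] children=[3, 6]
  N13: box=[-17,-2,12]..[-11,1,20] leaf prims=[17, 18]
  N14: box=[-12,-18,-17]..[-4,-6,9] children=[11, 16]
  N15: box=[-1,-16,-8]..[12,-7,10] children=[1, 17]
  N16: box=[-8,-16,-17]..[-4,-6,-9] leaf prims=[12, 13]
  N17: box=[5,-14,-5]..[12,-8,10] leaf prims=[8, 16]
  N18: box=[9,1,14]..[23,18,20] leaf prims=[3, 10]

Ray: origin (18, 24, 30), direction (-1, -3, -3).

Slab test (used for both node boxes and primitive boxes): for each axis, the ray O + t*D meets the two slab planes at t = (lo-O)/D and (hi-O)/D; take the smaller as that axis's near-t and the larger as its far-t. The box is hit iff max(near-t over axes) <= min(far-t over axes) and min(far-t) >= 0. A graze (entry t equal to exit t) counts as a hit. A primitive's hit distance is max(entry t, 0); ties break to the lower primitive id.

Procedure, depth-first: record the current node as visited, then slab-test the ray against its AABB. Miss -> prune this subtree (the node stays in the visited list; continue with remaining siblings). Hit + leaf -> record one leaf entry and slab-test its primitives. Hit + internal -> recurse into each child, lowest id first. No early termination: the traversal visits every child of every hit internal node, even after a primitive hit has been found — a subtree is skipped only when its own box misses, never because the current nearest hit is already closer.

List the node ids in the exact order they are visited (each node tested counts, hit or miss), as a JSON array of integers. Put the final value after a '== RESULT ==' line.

Traverse from the root:
N0 x:[-5,37] y:[2/3,14] z:[10/3,47/3] -> hit [10/3,14], descend [2, 8]
  N2 x:[6,30] y:[10,14] z:[20/3,47/3] -> hit [10,14], descend [14, 15]
    N14 x:[22,30] y:[10,14] z:[7,47/3] -> miss, prune
    N15 x:[6,19] y:[31/3,40/3] z:[20/3,38/3] -> hit [31/3,38/3], descend [1, 17]
      N1 x:[11,19] y:[31/3,40/3] z:[11,38/3] -> hit [11,38/3] leaf, test {P9(miss), P14@t=37/3, P20(miss)}
      N17 x:[6,13] y:[32/3,38/3] z:[20/3,35/3] -> hit [32/3,35/3] leaf, test {P8(miss), P16(miss)}
  N8 x:[-5,37] y:[2/3,29/3] z:[10/3,15] -> hit [10/3,29/3], descend [4, 10]
    N4 x:[-5,13] y:[5/3,29/3] z:[10/3,34/3] -> hit [10/3,29/3], descend [5, 18]
      N5 x:[-4,13] y:[5/3,29/3] z:[9,34/3] -> hit [9,29/3] leaf, test {P4(miss), P15(miss), P19(miss)}
      N18 x:[-5,9] y:[2,23/3] z:[10/3,16/3] -> hit [10/3,16/3] leaf, test {P3(miss), P10(miss)}
    N10 x:[17,37] y:[2/3,29/3] z:[10/3,15] -> miss, prune

Visited [0, 2, 14, 15, 1, 17, 8, 4, 5, 18, 10]. Tests: 11 box, 4 leaf. Nearest: P14.

== RESULT ==
[0, 2, 14, 15, 1, 17, 8, 4, 5, 18, 10]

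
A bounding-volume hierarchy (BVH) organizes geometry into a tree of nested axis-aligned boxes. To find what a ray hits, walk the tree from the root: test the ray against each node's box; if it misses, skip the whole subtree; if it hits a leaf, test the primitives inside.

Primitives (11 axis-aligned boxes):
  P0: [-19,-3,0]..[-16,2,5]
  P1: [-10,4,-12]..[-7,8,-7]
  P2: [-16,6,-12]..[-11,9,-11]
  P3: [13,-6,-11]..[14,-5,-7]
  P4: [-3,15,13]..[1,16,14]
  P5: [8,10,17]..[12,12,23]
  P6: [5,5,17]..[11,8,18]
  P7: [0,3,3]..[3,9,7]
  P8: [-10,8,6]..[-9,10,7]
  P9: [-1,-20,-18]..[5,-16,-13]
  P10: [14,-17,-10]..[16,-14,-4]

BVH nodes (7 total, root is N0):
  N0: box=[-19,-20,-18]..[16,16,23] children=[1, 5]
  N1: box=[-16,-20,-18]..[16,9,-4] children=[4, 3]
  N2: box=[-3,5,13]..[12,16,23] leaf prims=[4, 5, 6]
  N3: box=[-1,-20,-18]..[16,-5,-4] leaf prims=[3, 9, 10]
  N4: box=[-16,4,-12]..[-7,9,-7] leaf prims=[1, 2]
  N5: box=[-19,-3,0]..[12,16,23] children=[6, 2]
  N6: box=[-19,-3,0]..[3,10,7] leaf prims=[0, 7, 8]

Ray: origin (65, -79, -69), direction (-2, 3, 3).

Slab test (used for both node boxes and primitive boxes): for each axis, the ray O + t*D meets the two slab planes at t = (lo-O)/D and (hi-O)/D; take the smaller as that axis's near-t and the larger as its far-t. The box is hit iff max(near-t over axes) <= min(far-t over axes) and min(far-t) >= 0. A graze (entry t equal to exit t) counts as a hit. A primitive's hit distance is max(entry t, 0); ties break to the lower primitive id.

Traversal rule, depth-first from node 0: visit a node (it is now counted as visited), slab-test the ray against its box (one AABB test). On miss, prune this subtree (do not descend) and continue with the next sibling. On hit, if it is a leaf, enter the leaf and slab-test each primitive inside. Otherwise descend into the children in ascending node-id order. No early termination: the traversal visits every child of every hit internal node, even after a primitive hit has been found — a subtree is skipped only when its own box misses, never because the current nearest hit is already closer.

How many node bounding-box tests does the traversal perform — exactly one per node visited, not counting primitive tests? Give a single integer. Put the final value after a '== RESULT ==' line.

Walk:
N0 x:[49/2,42] y:[59/3,95/3] z:[17,92/3] -> hit [49/2,92/3], descend [1, 5]
  N1 x:[49/2,81/2] y:[59/3,88/3] z:[17,65/3] -> miss, prune
  N5 x:[53/2,42] y:[76/3,95/3] z:[23,92/3] -> hit [53/2,92/3], descend [2, 6]
    N2 x:[53/2,34] y:[28,95/3] z:[82/3,92/3] -> hit [28,92/3] leaf, test {P4(miss), P5(miss), P6@t=86/3}
    N6 x:[31,42] y:[76/3,89/3] z:[23,76/3] -> miss, prune

5 AABB tests over nodes [0, 1, 5, 2, 6]; 1 leaf entered; closest P6.

== RESULT ==
5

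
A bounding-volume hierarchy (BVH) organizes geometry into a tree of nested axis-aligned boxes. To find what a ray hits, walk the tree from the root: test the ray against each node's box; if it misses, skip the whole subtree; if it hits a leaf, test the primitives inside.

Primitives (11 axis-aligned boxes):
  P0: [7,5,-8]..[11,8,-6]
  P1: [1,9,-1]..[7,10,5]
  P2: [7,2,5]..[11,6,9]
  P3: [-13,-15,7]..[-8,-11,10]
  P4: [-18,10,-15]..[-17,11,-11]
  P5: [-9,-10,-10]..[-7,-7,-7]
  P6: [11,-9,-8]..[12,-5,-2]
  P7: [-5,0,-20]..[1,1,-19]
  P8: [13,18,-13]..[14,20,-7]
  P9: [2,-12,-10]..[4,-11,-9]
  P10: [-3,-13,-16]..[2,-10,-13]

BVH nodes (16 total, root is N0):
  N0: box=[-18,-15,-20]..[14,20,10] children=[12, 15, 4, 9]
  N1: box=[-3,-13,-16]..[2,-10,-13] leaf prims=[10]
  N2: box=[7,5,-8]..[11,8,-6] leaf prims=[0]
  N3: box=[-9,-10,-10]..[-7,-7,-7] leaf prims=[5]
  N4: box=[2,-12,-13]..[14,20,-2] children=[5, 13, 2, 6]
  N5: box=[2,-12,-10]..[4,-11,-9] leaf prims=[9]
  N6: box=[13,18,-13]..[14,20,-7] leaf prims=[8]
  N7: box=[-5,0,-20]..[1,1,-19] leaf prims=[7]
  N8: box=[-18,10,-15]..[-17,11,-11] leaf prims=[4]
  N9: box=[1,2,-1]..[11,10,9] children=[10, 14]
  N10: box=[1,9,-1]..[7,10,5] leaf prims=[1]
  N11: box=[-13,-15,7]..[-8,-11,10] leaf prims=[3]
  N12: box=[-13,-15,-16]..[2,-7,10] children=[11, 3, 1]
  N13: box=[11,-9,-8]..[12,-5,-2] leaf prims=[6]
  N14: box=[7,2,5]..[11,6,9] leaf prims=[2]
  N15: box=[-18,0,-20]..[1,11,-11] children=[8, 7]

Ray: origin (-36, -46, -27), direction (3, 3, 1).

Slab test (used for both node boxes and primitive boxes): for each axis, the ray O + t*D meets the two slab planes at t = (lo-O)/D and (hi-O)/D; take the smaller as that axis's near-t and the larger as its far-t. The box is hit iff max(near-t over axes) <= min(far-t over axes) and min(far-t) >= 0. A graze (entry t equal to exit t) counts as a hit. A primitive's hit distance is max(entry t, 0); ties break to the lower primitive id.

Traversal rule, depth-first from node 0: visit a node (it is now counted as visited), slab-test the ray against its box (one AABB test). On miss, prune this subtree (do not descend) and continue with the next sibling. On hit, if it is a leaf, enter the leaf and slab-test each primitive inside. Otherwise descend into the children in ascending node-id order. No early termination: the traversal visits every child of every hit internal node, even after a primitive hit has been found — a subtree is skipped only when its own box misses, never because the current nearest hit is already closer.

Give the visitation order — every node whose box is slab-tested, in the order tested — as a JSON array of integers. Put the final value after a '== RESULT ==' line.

Walk:
N0 x:[6,50/3] y:[31/3,22] z:[7,37] -> hit [31/3,50/3], descend [4, 9, 12, 15]
  N4 x:[38/3,50/3] y:[34/3,22] z:[14,25] -> hit [14,50/3], descend [2, 5, 6, 13]
    N2 x:[43/3,47/3] y:[17,18] z:[19,21] -> miss, prune
    N5 x:[38/3,40/3] y:[34/3,35/3] z:[17,18] -> miss, prune
    N6 x:[49/3,50/3] y:[64/3,22] z:[14,20] -> miss, prune
    N13 x:[47/3,16] y:[37/3,41/3] z:[19,25] -> miss, prune
  N9 x:[37/3,47/3] y:[16,56/3] z:[26,36] -> miss, prune
  N12 x:[23/3,38/3] y:[31/3,13] z:[11,37] -> hit [11,38/3], descend [1, 3, 11]
    N1 x:[11,38/3] y:[11,12] z:[11,14] -> hit [11,12] leaf, test {P10@t=11}
    N3 x:[9,29/3] y:[12,13] z:[17,20] -> miss, prune
    N11 x:[23/3,28/3] y:[31/3,35/3] z:[34,37] -> miss, prune
  N15 x:[6,37/3] y:[46/3,19] z:[7,16] -> miss, prune

12 AABB tests over nodes [0, 4, 2, 5, 6, 13, 9, 12, 1, 3, 11, 15]; 1 leaf entered; closest P10.

== RESULT ==
[0, 4, 2, 5, 6, 13, 9, 12, 1, 3, 11, 15]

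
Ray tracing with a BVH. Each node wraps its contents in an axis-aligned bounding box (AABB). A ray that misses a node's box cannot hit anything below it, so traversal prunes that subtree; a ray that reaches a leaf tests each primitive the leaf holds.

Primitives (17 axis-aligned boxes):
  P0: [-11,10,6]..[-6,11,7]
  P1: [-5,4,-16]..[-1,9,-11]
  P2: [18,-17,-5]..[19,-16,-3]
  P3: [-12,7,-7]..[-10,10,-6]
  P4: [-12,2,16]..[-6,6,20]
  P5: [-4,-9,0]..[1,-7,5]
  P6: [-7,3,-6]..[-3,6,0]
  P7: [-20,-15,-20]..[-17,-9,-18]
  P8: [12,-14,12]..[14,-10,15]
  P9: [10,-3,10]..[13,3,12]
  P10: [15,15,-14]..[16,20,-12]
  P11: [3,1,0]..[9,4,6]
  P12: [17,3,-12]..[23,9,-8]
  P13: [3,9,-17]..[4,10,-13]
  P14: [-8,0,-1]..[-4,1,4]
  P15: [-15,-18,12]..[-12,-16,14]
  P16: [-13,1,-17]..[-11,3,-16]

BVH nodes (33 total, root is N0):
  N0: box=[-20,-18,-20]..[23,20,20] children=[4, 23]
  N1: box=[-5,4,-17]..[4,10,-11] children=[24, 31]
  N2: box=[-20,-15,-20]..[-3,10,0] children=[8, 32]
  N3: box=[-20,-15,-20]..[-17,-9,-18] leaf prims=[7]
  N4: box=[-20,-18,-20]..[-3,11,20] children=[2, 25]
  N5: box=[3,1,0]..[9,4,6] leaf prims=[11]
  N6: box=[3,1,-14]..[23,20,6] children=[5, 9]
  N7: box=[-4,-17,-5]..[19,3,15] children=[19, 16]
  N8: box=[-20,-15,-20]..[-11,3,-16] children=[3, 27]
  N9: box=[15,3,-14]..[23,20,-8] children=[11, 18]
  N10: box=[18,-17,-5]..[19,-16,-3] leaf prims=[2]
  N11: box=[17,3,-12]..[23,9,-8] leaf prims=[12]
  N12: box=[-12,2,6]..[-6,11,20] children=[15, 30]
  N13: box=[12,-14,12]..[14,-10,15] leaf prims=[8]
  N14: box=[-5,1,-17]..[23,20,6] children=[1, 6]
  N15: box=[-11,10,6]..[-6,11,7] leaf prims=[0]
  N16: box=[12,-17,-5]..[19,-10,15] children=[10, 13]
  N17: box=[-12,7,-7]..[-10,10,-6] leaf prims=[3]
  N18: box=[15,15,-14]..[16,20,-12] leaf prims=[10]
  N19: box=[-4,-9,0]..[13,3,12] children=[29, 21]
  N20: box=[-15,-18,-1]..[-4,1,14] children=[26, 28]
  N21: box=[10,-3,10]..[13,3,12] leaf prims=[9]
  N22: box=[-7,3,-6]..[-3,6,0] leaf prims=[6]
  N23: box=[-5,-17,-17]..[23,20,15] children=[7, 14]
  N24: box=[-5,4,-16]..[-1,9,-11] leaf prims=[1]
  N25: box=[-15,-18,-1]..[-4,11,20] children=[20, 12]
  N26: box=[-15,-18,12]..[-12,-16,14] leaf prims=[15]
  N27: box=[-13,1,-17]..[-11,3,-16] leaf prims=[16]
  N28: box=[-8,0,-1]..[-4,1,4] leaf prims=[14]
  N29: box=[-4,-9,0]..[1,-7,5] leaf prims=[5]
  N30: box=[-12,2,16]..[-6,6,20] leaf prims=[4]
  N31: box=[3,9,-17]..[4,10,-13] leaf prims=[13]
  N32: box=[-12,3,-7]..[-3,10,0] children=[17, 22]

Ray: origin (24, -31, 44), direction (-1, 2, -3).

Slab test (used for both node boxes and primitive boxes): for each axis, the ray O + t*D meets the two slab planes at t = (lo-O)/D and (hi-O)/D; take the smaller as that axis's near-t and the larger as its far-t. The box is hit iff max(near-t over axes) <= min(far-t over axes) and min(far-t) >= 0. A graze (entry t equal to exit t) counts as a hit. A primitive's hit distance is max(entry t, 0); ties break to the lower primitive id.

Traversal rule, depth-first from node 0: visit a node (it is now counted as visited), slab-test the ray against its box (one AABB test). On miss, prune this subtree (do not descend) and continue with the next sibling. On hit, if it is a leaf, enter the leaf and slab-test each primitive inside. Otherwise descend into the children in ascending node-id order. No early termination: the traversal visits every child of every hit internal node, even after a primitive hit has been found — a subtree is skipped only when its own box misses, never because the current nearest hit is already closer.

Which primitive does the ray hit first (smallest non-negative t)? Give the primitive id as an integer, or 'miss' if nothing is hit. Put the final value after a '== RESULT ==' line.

Trace the traversal:
N0 x:[1,44] y:[13/2,51/2] z:[8,64/3] -> hit [8,64/3], descend [4, 23]
  N4 x:[27,44] y:[13/2,21] z:[8,64/3] -> miss, prune
  N23 x:[1,29] y:[7,51/2] z:[29/3,61/3] -> hit [29/3,61/3], descend [7, 14]
    N7 x:[5,28] y:[7,17] z:[29/3,49/3] -> hit [29/3,49/3], descend [16, 19]
      N16 x:[5,12] y:[7,21/2] z:[29/3,49/3] -> hit [29/3,21/2], descend [10, 13]
        N10 x:[5,6] y:[7,15/2] z:[47/3,49/3] -> miss, prune
        N13 x:[10,12] y:[17/2,21/2] z:[29/3,32/3] -> hit [10,21/2] leaf, test {P8@t=10}
      N19 x:[11,28] y:[11,17] z:[32/3,44/3] -> hit [11,44/3], descend [21, 29]
        N21 x:[11,14] y:[14,17] z:[32/3,34/3] -> miss, prune
        N29 x:[23,28] y:[11,12] z:[13,44/3] -> miss, prune
    N14 x:[1,29] y:[16,51/2] z:[38/3,61/3] -> hit [16,61/3], descend [1, 6]
      N1 x:[20,29] y:[35/2,41/2] z:[55/3,61/3] -> hit [20,61/3], descend [24, 31]
        N24 x:[25,29] y:[35/2,20] z:[55/3,20] -> miss, prune
        N31 x:[20,21] y:[20,41/2] z:[19,61/3] -> hit [20,61/3] leaf, test {P13@t=20}
      N6 x:[1,21] y:[16,51/2] z:[38/3,58/3] -> hit [16,58/3], descend [5, 9]
        N5 x:[15,21] y:[16,35/2] z:[38/3,44/3] -> miss, prune
        N9 x:[1,9] y:[17,51/2] z:[52/3,58/3] -> miss, prune

17 AABB tests over nodes [0, 4, 23, 7, 16, 10, 13, 19, 21, 29, 14, 1, 24, 31, 6, 5, 9]; 2 leaves entered; closest P8.

== RESULT ==
8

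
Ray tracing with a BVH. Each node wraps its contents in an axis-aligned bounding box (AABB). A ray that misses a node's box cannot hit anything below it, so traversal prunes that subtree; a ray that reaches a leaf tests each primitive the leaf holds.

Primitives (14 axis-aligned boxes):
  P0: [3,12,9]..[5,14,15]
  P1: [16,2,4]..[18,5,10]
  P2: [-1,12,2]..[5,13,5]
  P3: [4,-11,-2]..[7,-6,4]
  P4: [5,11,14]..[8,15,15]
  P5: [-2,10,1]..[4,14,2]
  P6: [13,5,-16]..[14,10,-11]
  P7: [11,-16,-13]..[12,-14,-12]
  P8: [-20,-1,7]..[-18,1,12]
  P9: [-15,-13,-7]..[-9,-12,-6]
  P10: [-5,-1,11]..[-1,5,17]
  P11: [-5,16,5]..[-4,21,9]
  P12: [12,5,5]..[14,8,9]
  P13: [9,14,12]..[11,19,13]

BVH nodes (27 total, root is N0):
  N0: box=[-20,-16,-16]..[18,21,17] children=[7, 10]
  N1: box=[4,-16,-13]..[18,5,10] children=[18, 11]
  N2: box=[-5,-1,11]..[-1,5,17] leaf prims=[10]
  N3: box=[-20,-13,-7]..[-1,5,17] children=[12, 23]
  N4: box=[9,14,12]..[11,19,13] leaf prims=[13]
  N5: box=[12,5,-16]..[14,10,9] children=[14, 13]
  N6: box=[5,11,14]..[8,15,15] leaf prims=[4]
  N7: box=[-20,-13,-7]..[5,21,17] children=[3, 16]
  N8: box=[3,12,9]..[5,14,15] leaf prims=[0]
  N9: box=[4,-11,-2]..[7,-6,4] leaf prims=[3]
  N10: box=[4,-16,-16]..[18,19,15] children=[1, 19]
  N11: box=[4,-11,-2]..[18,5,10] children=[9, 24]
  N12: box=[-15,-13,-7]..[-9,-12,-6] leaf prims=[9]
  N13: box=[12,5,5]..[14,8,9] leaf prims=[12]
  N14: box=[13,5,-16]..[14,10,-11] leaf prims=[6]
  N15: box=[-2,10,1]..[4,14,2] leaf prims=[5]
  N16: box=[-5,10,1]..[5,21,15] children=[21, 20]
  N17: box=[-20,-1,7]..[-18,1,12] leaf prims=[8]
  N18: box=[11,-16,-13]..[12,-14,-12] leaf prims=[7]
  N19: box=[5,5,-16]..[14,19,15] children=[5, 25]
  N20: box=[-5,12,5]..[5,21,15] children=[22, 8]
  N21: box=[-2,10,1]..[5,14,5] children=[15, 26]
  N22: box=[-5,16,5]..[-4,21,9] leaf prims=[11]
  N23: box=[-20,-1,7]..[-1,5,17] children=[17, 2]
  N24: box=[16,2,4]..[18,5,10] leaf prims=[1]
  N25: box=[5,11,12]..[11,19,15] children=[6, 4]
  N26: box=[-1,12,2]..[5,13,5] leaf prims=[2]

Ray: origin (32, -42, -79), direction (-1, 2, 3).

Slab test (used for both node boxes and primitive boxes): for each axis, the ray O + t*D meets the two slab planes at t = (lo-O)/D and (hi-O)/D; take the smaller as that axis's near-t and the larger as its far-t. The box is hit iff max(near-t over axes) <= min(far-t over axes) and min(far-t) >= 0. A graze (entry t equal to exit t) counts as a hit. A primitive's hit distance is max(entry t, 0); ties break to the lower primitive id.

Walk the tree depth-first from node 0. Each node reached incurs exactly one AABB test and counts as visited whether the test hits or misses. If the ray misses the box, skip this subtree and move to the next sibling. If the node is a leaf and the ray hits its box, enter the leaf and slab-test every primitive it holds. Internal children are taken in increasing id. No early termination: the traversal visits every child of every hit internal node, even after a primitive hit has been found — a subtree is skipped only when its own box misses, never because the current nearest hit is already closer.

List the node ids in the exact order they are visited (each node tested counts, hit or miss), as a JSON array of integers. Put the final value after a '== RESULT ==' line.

Trace the traversal:
N0 x:[14,52] y:[13,63/2] z:[21,32] -> hit [21,63/2], descend [7, 10]
  N7 x:[27,52] y:[29/2,63/2] z:[24,32] -> hit [27,63/2], descend [3, 16]
    N3 x:[33,52] y:[29/2,47/2] z:[24,32] -> miss, prune
    N16 x:[27,37] y:[26,63/2] z:[80/3,94/3] -> hit [27,94/3], descend [20, 21]
      N20 x:[27,37] y:[27,63/2] z:[28,94/3] -> hit [28,94/3], descend [8, 22]
        N8 x:[27,29] y:[27,28] z:[88/3,94/3] -> miss, prune
        N22 x:[36,37] y:[29,63/2] z:[28,88/3] -> miss, prune
      N21 x:[27,34] y:[26,28] z:[80/3,28] -> hit [27,28], descend [15, 26]
        N15 x:[28,34] y:[26,28] z:[80/3,27] -> miss, prune
        N26 x:[27,33] y:[27,55/2] z:[27,28] -> hit [27,55/2] leaf, test {P2@t=27}
  N10 x:[14,28] y:[13,61/2] z:[21,94/3] -> hit [21,28], descend [1, 19]
    N1 x:[14,28] y:[13,47/2] z:[22,89/3] -> hit [22,47/2], descend [11, 18]
      N11 x:[14,28] y:[31/2,47/2] z:[77/3,89/3] -> miss, prune
      N18 x:[20,21] y:[13,14] z:[22,67/3] -> miss, prune
    N19 x:[18,27] y:[47/2,61/2] z:[21,94/3] -> hit [47/2,27], descend [5, 25]
      N5 x:[18,20] y:[47/2,26] z:[21,88/3] -> miss, prune
      N25 x:[21,27] y:[53/2,61/2] z:[91/3,94/3] -> miss, prune

Summary -> nodes [0, 7, 3, 16, 20, 8, 22, 21, 15, 26, 10, 1, 11, 18, 19, 5, 25]; box-tests=17; leaf-entries=1; first=P2

== RESULT ==
[0, 7, 3, 16, 20, 8, 22, 21, 15, 26, 10, 1, 11, 18, 19, 5, 25]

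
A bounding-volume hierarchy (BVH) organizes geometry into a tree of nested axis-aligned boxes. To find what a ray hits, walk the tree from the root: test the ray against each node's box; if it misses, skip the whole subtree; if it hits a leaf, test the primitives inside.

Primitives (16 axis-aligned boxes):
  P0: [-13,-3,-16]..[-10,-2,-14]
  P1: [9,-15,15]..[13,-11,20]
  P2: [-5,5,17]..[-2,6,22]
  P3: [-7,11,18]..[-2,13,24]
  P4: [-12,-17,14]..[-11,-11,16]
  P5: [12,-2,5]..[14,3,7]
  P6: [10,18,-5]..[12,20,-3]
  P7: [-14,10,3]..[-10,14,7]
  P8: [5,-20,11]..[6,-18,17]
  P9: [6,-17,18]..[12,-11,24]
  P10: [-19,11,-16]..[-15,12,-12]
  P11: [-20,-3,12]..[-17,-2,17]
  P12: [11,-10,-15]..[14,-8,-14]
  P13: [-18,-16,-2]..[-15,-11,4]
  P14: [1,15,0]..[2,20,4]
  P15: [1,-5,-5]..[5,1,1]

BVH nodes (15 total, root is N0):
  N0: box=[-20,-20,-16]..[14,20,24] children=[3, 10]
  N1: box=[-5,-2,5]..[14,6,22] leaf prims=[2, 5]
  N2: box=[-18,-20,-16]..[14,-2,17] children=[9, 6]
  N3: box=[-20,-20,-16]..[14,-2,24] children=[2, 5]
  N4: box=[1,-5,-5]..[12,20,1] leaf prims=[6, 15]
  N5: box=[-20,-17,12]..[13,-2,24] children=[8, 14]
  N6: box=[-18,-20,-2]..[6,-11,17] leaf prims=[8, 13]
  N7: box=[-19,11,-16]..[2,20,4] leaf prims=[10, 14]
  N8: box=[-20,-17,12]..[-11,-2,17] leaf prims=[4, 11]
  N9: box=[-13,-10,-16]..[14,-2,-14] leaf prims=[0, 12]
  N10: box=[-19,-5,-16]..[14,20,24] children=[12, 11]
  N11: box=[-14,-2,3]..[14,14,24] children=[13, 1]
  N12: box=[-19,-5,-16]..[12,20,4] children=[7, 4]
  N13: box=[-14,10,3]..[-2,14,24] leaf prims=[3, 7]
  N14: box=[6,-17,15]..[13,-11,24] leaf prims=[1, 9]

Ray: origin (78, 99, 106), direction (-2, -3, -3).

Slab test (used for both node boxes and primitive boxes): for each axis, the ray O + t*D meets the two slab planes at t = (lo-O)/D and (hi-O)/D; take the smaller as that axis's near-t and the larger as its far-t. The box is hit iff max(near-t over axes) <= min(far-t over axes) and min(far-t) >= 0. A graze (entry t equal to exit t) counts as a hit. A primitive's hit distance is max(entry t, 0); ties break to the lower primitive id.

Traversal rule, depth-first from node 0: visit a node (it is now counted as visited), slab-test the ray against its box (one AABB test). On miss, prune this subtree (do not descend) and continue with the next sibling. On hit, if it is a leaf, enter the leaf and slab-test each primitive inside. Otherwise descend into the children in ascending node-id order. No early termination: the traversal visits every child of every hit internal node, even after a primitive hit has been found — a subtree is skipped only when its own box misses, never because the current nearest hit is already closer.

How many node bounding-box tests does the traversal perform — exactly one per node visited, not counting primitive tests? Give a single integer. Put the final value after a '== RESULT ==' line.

Traverse from the root:
N0 x:[32,49] y:[79/3,119/3] z:[82/3,122/3] -> hit [32,119/3], descend [3, 10]
  N3 x:[32,49] y:[101/3,119/3] z:[82/3,122/3] -> hit [101/3,119/3], descend [2, 5]
    N2 x:[32,48] y:[101/3,119/3] z:[89/3,122/3] -> hit [101/3,119/3], descend [6, 9]
      N6 x:[36,48] y:[110/3,119/3] z:[89/3,36] -> miss, prune
      N9 x:[32,91/2] y:[101/3,109/3] z:[40,122/3] -> miss, prune
    N5 x:[65/2,49] y:[101/3,116/3] z:[82/3,94/3] -> miss, prune
  N10 x:[32,97/2] y:[79/3,104/3] z:[82/3,122/3] -> hit [32,104/3], descend [11, 12]
    N11 x:[32,46] y:[85/3,101/3] z:[82/3,103/3] -> hit [32,101/3], descend [1, 13]
      N1 x:[32,83/2] y:[31,101/3] z:[28,101/3] -> hit [32,101/3] leaf, test {P2(miss), P5@t=33}
      N13 x:[40,46] y:[85/3,89/3] z:[82/3,103/3] -> miss, prune
    N12 x:[33,97/2] y:[79/3,104/3] z:[34,122/3] -> hit [34,104/3], descend [4, 7]
      N4 x:[33,77/2] y:[79/3,104/3] z:[35,37] -> miss, prune
      N7 x:[38,97/2] y:[79/3,88/3] z:[34,122/3] -> miss, prune

order=[0, 3, 2, 6, 9, 5, 10, 11, 1, 13, 12, 4, 7]  |boxes|=13  |leaves|=1  hit=P5

== RESULT ==
13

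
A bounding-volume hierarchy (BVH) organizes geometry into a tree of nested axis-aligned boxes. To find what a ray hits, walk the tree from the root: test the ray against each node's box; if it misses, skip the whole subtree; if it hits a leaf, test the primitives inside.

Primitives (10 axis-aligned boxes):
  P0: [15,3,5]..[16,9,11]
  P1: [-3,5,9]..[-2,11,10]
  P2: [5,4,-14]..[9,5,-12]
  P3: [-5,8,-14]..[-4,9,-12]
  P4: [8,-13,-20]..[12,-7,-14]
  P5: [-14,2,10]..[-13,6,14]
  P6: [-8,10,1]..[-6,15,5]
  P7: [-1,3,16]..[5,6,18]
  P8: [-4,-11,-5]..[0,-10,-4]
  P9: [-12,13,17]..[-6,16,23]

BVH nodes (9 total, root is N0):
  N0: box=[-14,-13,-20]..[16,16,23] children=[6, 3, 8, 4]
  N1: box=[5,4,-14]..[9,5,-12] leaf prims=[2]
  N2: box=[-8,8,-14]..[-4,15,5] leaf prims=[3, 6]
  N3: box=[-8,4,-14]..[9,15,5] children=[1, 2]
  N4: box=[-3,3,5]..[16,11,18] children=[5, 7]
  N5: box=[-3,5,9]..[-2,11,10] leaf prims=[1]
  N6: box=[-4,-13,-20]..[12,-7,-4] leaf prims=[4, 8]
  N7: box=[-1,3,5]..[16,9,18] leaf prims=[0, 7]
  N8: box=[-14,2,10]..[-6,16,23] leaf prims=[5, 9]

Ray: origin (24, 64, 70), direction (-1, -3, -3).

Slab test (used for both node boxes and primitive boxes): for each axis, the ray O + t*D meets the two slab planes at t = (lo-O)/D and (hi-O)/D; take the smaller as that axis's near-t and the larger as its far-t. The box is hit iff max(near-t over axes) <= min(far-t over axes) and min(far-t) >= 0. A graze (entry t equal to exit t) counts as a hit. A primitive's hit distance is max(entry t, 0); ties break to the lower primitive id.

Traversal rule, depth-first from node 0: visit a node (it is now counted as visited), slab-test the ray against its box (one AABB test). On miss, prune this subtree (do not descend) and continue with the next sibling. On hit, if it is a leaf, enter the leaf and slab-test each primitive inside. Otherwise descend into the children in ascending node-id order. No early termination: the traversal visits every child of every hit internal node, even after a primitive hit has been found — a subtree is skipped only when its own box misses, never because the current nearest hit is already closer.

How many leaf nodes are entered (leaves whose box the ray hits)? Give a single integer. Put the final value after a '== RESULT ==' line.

Walk:
N0 x:[8,38] y:[16,77/3] z:[47/3,30] -> hit [16,77/3], descend [3, 4, 6, 8]
  N3 x:[15,32] y:[49/3,20] z:[65/3,28] -> miss, prune
  N4 x:[8,27] y:[53/3,61/3] z:[52/3,65/3] -> hit [53/3,61/3], descend [5, 7]
    N5 x:[26,27] y:[53/3,59/3] z:[20,61/3] -> miss, prune
    N7 x:[8,25] y:[55/3,61/3] z:[52/3,65/3] -> hit [55/3,61/3] leaf, test {P0(miss), P7(miss)}
  N6 x:[12,28] y:[71/3,77/3] z:[74/3,30] -> hit [74/3,77/3] leaf, test {P4(miss), P8@t=74/3}
  N8 x:[30,38] y:[16,62/3] z:[47/3,20] -> miss, prune

7 AABB tests over nodes [0, 3, 4, 5, 7, 6, 8]; 2 leaves entered; closest P8.

== RESULT ==
2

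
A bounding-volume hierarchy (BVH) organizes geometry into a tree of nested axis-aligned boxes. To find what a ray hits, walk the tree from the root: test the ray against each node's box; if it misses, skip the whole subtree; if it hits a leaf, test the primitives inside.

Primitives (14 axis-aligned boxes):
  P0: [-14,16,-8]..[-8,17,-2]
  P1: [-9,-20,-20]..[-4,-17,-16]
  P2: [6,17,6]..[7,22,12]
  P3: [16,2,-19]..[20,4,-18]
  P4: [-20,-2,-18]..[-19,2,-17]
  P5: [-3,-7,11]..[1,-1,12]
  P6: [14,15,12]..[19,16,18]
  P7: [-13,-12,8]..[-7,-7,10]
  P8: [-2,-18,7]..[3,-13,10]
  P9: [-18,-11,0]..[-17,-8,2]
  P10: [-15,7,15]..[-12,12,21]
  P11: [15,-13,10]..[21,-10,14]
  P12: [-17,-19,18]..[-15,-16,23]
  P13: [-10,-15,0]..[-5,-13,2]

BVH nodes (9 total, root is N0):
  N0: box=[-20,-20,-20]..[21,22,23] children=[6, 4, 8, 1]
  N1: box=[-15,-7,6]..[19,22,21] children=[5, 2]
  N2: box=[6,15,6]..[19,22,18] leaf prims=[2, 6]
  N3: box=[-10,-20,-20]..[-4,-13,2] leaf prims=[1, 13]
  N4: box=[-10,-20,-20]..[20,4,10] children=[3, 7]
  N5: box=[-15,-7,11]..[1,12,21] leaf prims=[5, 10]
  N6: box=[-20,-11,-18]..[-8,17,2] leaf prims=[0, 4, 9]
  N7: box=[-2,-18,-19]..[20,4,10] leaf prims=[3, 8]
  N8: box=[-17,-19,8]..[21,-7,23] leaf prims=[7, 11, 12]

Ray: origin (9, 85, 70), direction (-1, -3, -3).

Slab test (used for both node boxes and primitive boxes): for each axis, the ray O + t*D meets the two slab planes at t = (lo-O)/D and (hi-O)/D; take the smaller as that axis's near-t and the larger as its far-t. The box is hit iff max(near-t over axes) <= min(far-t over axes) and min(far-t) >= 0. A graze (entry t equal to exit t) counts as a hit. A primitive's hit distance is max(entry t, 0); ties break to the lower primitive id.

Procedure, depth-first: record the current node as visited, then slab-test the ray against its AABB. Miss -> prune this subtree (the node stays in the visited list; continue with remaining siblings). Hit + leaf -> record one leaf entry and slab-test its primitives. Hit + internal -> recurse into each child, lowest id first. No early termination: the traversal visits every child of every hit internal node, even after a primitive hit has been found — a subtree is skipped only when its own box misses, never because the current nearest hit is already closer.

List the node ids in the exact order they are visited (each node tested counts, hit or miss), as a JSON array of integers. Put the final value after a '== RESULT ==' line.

Traverse from the root:
N0 x:[-12,29] y:[21,35] z:[47/3,30] -> hit [21,29], descend [1, 4, 6, 8]
  N1 x:[-10,24] y:[21,92/3] z:[49/3,64/3] -> hit [21,64/3], descend [2, 5]
    N2 x:[-10,3] y:[21,70/3] z:[52/3,64/3] -> miss, prune
    N5 x:[8,24] y:[73/3,92/3] z:[49/3,59/3] -> miss, prune
  N4 x:[-11,19] y:[27,35] z:[20,30] -> miss, prune
  N6 x:[17,29] y:[68/3,32] z:[68/3,88/3] -> hit [68/3,29] leaf, test {P0(miss), P4@t=29, P9(miss)}
  N8 x:[-12,26] y:[92/3,104/3] z:[47/3,62/3] -> miss, prune

Visited [0, 1, 2, 5, 4, 6, 8]. Tests: 7 box, 1 leaf. Nearest: P4.

== RESULT ==
[0, 1, 2, 5, 4, 6, 8]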